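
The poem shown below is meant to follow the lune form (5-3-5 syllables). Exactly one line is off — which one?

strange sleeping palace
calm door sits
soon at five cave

Line 1: strange(1) + sleeping(2) + palace(2) = 5 ✓
Line 2: calm(1) + door(1) + sits(1) = 3 ✓
Line 3: soon(1) + at(1) + five(1) + cave(1) = 4 (expected 5)

Line 3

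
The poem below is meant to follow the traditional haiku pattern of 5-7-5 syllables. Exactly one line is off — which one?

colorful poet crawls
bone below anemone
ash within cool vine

Line 1: "colorful poet crawls": 3+2+1 = 6 (expected 5)
Line 2: "bone below anemone": 1+2+4 = 7 ✓
Line 3: "ash within cool vine": 1+2+1+1 = 5 ✓

The first line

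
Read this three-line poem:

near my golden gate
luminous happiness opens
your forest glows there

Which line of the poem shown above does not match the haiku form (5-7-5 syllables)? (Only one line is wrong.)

Line 1: near(1) + my(1) + golden(2) + gate(1) = 5 ✓
Line 2: luminous(3) + happiness(3) + opens(2) = 8 (expected 7)
Line 3: your(1) + forest(2) + glows(1) + there(1) = 5 ✓

Line 2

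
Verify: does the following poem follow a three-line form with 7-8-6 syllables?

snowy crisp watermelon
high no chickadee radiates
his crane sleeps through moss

No

Line 1: snowy(2) + crisp(1) + watermelon(4) = 7 ✓
Line 2: high(1) + no(1) + chickadee(3) + radiates(3) = 8 ✓
Line 3: his(1) + crane(1) + sleeps(1) + through(1) + moss(1) = 5 (expected 6)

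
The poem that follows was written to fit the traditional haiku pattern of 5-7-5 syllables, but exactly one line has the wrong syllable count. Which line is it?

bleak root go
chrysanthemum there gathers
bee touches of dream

Line 1

Line 1: bleak (1), root (1), go (1) → 3 (expected 5)
Line 2: chrysanthemum (4), there (1), gathers (2) → 7 ✓
Line 3: bee (1), touches (2), of (1), dream (1) → 5 ✓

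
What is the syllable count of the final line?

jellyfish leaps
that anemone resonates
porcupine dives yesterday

The final line: porcupine(3) + dives(1) + yesterday(3) = 7

7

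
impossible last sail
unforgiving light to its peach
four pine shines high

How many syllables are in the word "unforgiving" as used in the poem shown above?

4

"unforgiving" has 4 syllables.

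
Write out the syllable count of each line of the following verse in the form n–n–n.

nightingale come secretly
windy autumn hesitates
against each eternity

Line 1: nightingale(3) + come(1) + secretly(3) = 7
Line 2: windy(2) + autumn(2) + hesitates(3) = 7
Line 3: against(2) + each(1) + eternity(4) = 7

7–7–7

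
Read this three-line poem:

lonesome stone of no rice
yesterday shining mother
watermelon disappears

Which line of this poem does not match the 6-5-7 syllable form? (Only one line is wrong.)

Line 1: "lonesome stone of no rice": 2+1+1+1+1 = 6 ✓
Line 2: "yesterday shining mother": 3+2+2 = 7 (expected 5)
Line 3: "watermelon disappears": 4+3 = 7 ✓

Line 2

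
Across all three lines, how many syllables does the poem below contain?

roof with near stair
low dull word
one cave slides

10

Line 1: roof(1) + with(1) + near(1) + stair(1) = 4
Line 2: low(1) + dull(1) + word(1) = 3
Line 3: one(1) + cave(1) + slides(1) = 3
Total: 4 + 3 + 3 = 10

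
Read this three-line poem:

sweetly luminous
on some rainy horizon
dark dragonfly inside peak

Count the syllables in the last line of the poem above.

7

The last line: dark (1), dragonfly (3), inside (2), peak (1) → 7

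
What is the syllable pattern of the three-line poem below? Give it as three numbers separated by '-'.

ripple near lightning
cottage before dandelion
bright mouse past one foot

Line 1: ripple (2), near (1), lightning (2) → 5
Line 2: cottage (2), before (2), dandelion (4) → 8
Line 3: bright (1), mouse (1), past (1), one (1), foot (1) → 5

5-8-5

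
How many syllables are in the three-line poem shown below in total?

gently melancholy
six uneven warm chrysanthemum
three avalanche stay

20

Line 1: "gently melancholy": 2+4 = 6
Line 2: "six uneven warm chrysanthemum": 1+3+1+4 = 9
Line 3: "three avalanche stay": 1+3+1 = 5
Total: 6 + 9 + 5 = 20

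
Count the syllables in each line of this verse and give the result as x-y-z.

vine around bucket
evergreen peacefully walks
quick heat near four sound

5-7-5

Line 1: "vine around bucket": 1+2+2 = 5
Line 2: "evergreen peacefully walks": 3+3+1 = 7
Line 3: "quick heat near four sound": 1+1+1+1+1 = 5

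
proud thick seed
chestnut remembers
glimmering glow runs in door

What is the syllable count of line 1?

3

Line 1: proud (1), thick (1), seed (1) → 3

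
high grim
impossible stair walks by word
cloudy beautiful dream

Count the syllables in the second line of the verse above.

8

The second line: impossible (4), stair (1), walks (1), by (1), word (1) → 8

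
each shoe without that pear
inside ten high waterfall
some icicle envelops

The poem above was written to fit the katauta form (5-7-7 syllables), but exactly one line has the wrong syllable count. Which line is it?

The first line

Line 1: each(1) + shoe(1) + without(2) + that(1) + pear(1) = 6 (expected 5)
Line 2: inside(2) + ten(1) + high(1) + waterfall(3) = 7 ✓
Line 3: some(1) + icicle(3) + envelops(3) = 7 ✓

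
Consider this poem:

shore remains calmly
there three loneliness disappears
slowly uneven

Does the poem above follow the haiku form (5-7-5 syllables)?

No

Line 1: shore(1) + remains(2) + calmly(2) = 5 ✓
Line 2: there(1) + three(1) + loneliness(3) + disappears(3) = 8 (expected 7)
Line 3: slowly(2) + uneven(3) = 5 ✓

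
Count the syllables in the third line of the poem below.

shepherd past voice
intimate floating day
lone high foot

3

The third line: lone(1) + high(1) + foot(1) = 3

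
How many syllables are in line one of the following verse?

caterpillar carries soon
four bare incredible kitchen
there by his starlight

7

Line one: caterpillar(4) + carries(2) + soon(1) = 7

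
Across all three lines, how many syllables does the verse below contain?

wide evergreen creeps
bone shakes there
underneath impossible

Line 1: "wide evergreen creeps": 1+3+1 = 5
Line 2: "bone shakes there": 1+1+1 = 3
Line 3: "underneath impossible": 3+4 = 7
Total: 5 + 3 + 7 = 15

15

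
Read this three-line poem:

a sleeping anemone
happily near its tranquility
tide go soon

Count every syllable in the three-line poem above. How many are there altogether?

19

Line 1: a (1), sleeping (2), anemone (4) → 7
Line 2: happily (3), near (1), its (1), tranquility (4) → 9
Line 3: tide (1), go (1), soon (1) → 3
Total: 7 + 9 + 3 = 19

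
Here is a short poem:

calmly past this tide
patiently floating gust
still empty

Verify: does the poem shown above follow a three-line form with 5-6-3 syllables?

Line 1: "calmly past this tide": 2+1+1+1 = 5 ✓
Line 2: "patiently floating gust": 3+2+1 = 6 ✓
Line 3: "still empty": 1+2 = 3 ✓

Yes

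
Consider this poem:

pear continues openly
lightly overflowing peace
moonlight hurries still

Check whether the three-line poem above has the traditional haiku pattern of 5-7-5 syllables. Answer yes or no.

Line 1: "pear continues openly": 1+3+3 = 7 (expected 5)
Line 2: "lightly overflowing peace": 2+4+1 = 7 ✓
Line 3: "moonlight hurries still": 2+2+1 = 5 ✓

No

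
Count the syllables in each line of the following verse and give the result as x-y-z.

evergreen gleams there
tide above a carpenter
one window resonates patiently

Line 1: "evergreen gleams there": 3+1+1 = 5
Line 2: "tide above a carpenter": 1+2+1+3 = 7
Line 3: "one window resonates patiently": 1+2+3+3 = 9

5-7-9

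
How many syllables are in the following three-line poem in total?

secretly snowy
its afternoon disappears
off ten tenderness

Line 1: secretly(3) + snowy(2) = 5
Line 2: its(1) + afternoon(3) + disappears(3) = 7
Line 3: off(1) + ten(1) + tenderness(3) = 5
Total: 5 + 7 + 5 = 17

17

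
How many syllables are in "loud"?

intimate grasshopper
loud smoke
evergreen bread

1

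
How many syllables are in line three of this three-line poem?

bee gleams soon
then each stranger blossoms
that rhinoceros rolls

Line three: that(1) + rhinoceros(4) + rolls(1) = 6

6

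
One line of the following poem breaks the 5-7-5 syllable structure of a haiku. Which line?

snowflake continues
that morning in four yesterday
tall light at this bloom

Line 1: "snowflake continues": 2+3 = 5 ✓
Line 2: "that morning in four yesterday": 1+2+1+1+3 = 8 (expected 7)
Line 3: "tall light at this bloom": 1+1+1+1+1 = 5 ✓

The second line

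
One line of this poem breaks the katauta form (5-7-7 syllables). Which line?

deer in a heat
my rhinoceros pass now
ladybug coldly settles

Line 1: deer(1) + in(1) + a(1) + heat(1) = 4 (expected 5)
Line 2: my(1) + rhinoceros(4) + pass(1) + now(1) = 7 ✓
Line 3: ladybug(3) + coldly(2) + settles(2) = 7 ✓

Line 1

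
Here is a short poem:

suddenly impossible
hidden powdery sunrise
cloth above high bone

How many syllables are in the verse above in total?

Line 1: "suddenly impossible": 3+4 = 7
Line 2: "hidden powdery sunrise": 2+3+2 = 7
Line 3: "cloth above high bone": 1+2+1+1 = 5
Total: 7 + 7 + 5 = 19

19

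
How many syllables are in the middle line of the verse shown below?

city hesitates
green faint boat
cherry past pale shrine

The middle line: green (1), faint (1), boat (1) → 3

3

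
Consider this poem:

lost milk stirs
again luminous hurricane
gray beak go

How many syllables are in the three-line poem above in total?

14

Line 1: lost (1), milk (1), stirs (1) → 3
Line 2: again (2), luminous (3), hurricane (3) → 8
Line 3: gray (1), beak (1), go (1) → 3
Total: 3 + 8 + 3 = 14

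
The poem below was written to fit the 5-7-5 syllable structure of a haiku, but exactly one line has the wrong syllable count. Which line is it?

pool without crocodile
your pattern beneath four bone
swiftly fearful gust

The first line

Line 1: pool(1) + without(2) + crocodile(3) = 6 (expected 5)
Line 2: your(1) + pattern(2) + beneath(2) + four(1) + bone(1) = 7 ✓
Line 3: swiftly(2) + fearful(2) + gust(1) = 5 ✓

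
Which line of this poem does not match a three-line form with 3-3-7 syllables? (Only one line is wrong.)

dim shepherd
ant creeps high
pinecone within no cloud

Line 1: dim (1), shepherd (2) → 3 ✓
Line 2: ant (1), creeps (1), high (1) → 3 ✓
Line 3: pinecone (2), within (2), no (1), cloud (1) → 6 (expected 7)

Line 3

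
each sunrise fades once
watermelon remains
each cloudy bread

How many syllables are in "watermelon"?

4

"watermelon" has 4 syllables.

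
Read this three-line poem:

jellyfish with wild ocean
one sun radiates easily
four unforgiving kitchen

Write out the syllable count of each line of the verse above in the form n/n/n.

7/8/7

Line 1: jellyfish (3), with (1), wild (1), ocean (2) → 7
Line 2: one (1), sun (1), radiates (3), easily (3) → 8
Line 3: four (1), unforgiving (4), kitchen (2) → 7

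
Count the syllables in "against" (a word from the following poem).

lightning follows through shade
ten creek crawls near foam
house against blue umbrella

"against" has 2 syllables.

2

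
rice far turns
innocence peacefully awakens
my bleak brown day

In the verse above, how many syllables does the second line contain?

The second line: "innocence peacefully awakens": 3+3+3 = 9

9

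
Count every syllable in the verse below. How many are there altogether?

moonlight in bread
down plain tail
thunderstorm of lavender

Line 1: moonlight (2), in (1), bread (1) → 4
Line 2: down (1), plain (1), tail (1) → 3
Line 3: thunderstorm (3), of (1), lavender (3) → 7
Total: 4 + 3 + 7 = 14

14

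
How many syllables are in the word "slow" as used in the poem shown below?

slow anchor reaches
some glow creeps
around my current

"slow" has 1 syllable.

1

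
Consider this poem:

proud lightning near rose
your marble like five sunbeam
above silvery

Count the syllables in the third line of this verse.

The third line: above (2), silvery (3) → 5

5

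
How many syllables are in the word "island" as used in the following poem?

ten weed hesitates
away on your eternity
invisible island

2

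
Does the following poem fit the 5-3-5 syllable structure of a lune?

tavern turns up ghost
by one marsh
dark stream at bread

No

Line 1: tavern(2) + turns(1) + up(1) + ghost(1) = 5 ✓
Line 2: by(1) + one(1) + marsh(1) = 3 ✓
Line 3: dark(1) + stream(1) + at(1) + bread(1) = 4 (expected 5)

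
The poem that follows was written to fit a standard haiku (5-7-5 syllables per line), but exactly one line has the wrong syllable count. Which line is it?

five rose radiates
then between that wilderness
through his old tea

Line 1: "five rose radiates": 1+1+3 = 5 ✓
Line 2: "then between that wilderness": 1+2+1+3 = 7 ✓
Line 3: "through his old tea": 1+1+1+1 = 4 (expected 5)

The third line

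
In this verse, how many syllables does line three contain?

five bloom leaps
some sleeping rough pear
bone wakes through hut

Line three: bone (1), wakes (1), through (1), hut (1) → 4

4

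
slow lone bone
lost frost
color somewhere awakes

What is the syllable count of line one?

Line one: "slow lone bone": 1+1+1 = 3

3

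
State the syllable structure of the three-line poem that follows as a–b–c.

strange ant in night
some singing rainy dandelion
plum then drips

Line 1: strange (1), ant (1), in (1), night (1) → 4
Line 2: some (1), singing (2), rainy (2), dandelion (4) → 9
Line 3: plum (1), then (1), drips (1) → 3

4–9–3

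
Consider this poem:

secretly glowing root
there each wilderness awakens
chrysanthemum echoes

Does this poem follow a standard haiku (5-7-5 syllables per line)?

No

Line 1: secretly(3) + glowing(2) + root(1) = 6 (expected 5)
Line 2: there(1) + each(1) + wilderness(3) + awakens(3) = 8 (expected 7)
Line 3: chrysanthemum(4) + echoes(2) = 6 (expected 5)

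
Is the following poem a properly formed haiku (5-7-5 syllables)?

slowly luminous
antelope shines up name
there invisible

Line 1: slowly(2) + luminous(3) = 5 ✓
Line 2: antelope(3) + shines(1) + up(1) + name(1) = 6 (expected 7)
Line 3: there(1) + invisible(4) = 5 ✓

No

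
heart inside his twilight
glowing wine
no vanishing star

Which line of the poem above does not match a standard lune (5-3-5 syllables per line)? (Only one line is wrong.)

Line 1: "heart inside his twilight": 1+2+1+2 = 6 (expected 5)
Line 2: "glowing wine": 2+1 = 3 ✓
Line 3: "no vanishing star": 1+3+1 = 5 ✓

The first line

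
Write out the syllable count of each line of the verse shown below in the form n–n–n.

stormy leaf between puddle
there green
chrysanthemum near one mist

7–2–7

Line 1: "stormy leaf between puddle": 2+1+2+2 = 7
Line 2: "there green": 1+1 = 2
Line 3: "chrysanthemum near one mist": 4+1+1+1 = 7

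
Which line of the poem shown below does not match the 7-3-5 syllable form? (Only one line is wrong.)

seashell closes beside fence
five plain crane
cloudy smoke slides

Line 1: "seashell closes beside fence": 2+2+2+1 = 7 ✓
Line 2: "five plain crane": 1+1+1 = 3 ✓
Line 3: "cloudy smoke slides": 2+1+1 = 4 (expected 5)

Line 3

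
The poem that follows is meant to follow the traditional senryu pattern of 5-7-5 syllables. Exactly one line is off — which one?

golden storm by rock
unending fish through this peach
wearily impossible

Line 1: golden (2), storm (1), by (1), rock (1) → 5 ✓
Line 2: unending (3), fish (1), through (1), this (1), peach (1) → 7 ✓
Line 3: wearily (3), impossible (4) → 7 (expected 5)

Line 3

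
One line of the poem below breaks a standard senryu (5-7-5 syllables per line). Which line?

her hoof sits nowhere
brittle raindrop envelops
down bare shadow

Line 3

Line 1: her(1) + hoof(1) + sits(1) + nowhere(2) = 5 ✓
Line 2: brittle(2) + raindrop(2) + envelops(3) = 7 ✓
Line 3: down(1) + bare(1) + shadow(2) = 4 (expected 5)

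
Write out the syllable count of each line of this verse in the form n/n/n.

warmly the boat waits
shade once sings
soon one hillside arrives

5/3/6

Line 1: warmly(2) + the(1) + boat(1) + waits(1) = 5
Line 2: shade(1) + once(1) + sings(1) = 3
Line 3: soon(1) + one(1) + hillside(2) + arrives(2) = 6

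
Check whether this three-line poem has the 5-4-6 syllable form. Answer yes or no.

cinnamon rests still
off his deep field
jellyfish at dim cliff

Yes

Line 1: cinnamon (3), rests (1), still (1) → 5 ✓
Line 2: off (1), his (1), deep (1), field (1) → 4 ✓
Line 3: jellyfish (3), at (1), dim (1), cliff (1) → 6 ✓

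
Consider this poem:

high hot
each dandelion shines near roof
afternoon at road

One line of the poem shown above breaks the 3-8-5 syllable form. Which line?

Line 1: high(1) + hot(1) = 2 (expected 3)
Line 2: each(1) + dandelion(4) + shines(1) + near(1) + roof(1) = 8 ✓
Line 3: afternoon(3) + at(1) + road(1) = 5 ✓

Line 1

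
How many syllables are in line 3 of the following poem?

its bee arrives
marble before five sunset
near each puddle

Line 3: "near each puddle": 1+1+2 = 4

4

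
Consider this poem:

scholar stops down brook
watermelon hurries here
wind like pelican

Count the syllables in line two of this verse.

7

Line two: "watermelon hurries here": 4+2+1 = 7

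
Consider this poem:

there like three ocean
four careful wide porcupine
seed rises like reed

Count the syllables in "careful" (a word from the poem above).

2

"careful" has 2 syllables.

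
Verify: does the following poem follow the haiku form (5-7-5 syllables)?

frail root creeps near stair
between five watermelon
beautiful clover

Yes

Line 1: "frail root creeps near stair": 1+1+1+1+1 = 5 ✓
Line 2: "between five watermelon": 2+1+4 = 7 ✓
Line 3: "beautiful clover": 3+2 = 5 ✓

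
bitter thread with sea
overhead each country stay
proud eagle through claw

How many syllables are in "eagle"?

2

"eagle" has 2 syllables.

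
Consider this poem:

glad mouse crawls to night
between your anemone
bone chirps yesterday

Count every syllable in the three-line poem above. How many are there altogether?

17

Line 1: glad(1) + mouse(1) + crawls(1) + to(1) + night(1) = 5
Line 2: between(2) + your(1) + anemone(4) = 7
Line 3: bone(1) + chirps(1) + yesterday(3) = 5
Total: 5 + 7 + 5 = 17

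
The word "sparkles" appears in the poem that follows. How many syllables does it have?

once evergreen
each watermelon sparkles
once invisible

2

"sparkles" has 2 syllables.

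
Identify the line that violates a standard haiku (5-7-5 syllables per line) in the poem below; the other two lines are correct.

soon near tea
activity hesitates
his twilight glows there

Line 1: soon(1) + near(1) + tea(1) = 3 (expected 5)
Line 2: activity(4) + hesitates(3) = 7 ✓
Line 3: his(1) + twilight(2) + glows(1) + there(1) = 5 ✓

The first line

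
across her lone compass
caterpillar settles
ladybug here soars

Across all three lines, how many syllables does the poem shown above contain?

Line 1: across(2) + her(1) + lone(1) + compass(2) = 6
Line 2: caterpillar(4) + settles(2) = 6
Line 3: ladybug(3) + here(1) + soars(1) = 5
Total: 6 + 6 + 5 = 17

17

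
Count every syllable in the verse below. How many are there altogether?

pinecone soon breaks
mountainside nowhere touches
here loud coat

14

Line 1: pinecone (2), soon (1), breaks (1) → 4
Line 2: mountainside (3), nowhere (2), touches (2) → 7
Line 3: here (1), loud (1), coat (1) → 3
Total: 4 + 7 + 3 = 14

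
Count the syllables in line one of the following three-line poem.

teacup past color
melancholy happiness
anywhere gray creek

5

Line one: teacup(2) + past(1) + color(2) = 5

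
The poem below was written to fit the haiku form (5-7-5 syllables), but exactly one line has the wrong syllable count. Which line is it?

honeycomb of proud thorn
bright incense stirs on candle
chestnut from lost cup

The first line

Line 1: honeycomb (3), of (1), proud (1), thorn (1) → 6 (expected 5)
Line 2: bright (1), incense (2), stirs (1), on (1), candle (2) → 7 ✓
Line 3: chestnut (2), from (1), lost (1), cup (1) → 5 ✓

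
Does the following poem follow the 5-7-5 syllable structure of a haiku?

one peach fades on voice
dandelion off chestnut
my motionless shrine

Line 1: one (1), peach (1), fades (1), on (1), voice (1) → 5 ✓
Line 2: dandelion (4), off (1), chestnut (2) → 7 ✓
Line 3: my (1), motionless (3), shrine (1) → 5 ✓

Yes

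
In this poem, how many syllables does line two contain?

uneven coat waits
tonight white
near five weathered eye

3

Line two: tonight (2), white (1) → 3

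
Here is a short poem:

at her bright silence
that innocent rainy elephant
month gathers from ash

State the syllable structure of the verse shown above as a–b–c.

Line 1: "at her bright silence": 1+1+1+2 = 5
Line 2: "that innocent rainy elephant": 1+3+2+3 = 9
Line 3: "month gathers from ash": 1+2+1+1 = 5

5–9–5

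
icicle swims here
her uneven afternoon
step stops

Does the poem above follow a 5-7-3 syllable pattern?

No

Line 1: icicle (3), swims (1), here (1) → 5 ✓
Line 2: her (1), uneven (3), afternoon (3) → 7 ✓
Line 3: step (1), stops (1) → 2 (expected 3)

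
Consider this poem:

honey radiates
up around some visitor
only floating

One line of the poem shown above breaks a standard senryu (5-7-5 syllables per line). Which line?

Line 1: honey (2), radiates (3) → 5 ✓
Line 2: up (1), around (2), some (1), visitor (3) → 7 ✓
Line 3: only (2), floating (2) → 4 (expected 5)

The third line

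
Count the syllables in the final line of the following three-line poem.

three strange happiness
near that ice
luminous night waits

The final line: luminous (3), night (1), waits (1) → 5

5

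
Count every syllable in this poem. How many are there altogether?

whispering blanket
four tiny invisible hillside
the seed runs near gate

19

Line 1: whispering(3) + blanket(2) = 5
Line 2: four(1) + tiny(2) + invisible(4) + hillside(2) = 9
Line 3: the(1) + seed(1) + runs(1) + near(1) + gate(1) = 5
Total: 5 + 9 + 5 = 19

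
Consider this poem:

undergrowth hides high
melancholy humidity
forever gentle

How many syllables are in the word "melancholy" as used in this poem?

4

"melancholy" has 4 syllables.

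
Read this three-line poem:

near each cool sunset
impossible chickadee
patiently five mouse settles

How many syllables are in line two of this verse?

Line two: impossible (4), chickadee (3) → 7

7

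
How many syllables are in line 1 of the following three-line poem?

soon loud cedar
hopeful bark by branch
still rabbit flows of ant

4

Line 1: "soon loud cedar": 1+1+2 = 4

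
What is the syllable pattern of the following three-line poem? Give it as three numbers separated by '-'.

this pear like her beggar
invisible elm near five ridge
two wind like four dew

6-8-5

Line 1: this (1), pear (1), like (1), her (1), beggar (2) → 6
Line 2: invisible (4), elm (1), near (1), five (1), ridge (1) → 8
Line 3: two (1), wind (1), like (1), four (1), dew (1) → 5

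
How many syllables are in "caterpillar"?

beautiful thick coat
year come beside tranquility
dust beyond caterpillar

4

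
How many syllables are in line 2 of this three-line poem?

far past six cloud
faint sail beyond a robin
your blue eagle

7

Line 2: "faint sail beyond a robin": 1+1+2+1+2 = 7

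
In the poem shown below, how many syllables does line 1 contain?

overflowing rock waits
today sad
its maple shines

6

Line 1: "overflowing rock waits": 4+1+1 = 6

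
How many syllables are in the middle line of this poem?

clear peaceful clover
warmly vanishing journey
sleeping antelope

The middle line: "warmly vanishing journey": 2+3+2 = 7

7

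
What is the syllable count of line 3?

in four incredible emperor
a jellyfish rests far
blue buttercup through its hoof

Line 3: blue (1), buttercup (3), through (1), its (1), hoof (1) → 7

7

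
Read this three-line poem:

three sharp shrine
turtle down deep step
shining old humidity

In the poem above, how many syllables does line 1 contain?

Line 1: three(1) + sharp(1) + shrine(1) = 3

3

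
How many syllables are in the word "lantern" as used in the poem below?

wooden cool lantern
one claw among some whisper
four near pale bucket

"lantern" has 2 syllables.

2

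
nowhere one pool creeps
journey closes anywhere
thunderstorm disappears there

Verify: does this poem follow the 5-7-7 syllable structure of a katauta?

Yes

Line 1: nowhere (2), one (1), pool (1), creeps (1) → 5 ✓
Line 2: journey (2), closes (2), anywhere (3) → 7 ✓
Line 3: thunderstorm (3), disappears (3), there (1) → 7 ✓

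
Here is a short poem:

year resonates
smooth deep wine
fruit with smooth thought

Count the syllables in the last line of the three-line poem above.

4

The last line: fruit (1), with (1), smooth (1), thought (1) → 4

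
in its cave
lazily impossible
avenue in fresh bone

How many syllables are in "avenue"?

3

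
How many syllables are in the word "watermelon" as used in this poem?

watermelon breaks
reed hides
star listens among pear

"watermelon" has 4 syllables.

4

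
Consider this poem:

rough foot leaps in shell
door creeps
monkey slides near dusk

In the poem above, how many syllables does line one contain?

5

Line one: "rough foot leaps in shell": 1+1+1+1+1 = 5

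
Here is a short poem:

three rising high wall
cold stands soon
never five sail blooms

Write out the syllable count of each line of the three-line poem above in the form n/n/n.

5/3/5

Line 1: three(1) + rising(2) + high(1) + wall(1) = 5
Line 2: cold(1) + stands(1) + soon(1) = 3
Line 3: never(2) + five(1) + sail(1) + blooms(1) = 5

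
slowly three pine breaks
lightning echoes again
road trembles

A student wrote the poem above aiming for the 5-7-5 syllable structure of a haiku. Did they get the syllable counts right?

Line 1: slowly (2), three (1), pine (1), breaks (1) → 5 ✓
Line 2: lightning (2), echoes (2), again (2) → 6 (expected 7)
Line 3: road (1), trembles (2) → 3 (expected 5)

No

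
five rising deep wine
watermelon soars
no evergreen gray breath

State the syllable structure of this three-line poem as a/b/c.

5/5/6

Line 1: five(1) + rising(2) + deep(1) + wine(1) = 5
Line 2: watermelon(4) + soars(1) = 5
Line 3: no(1) + evergreen(3) + gray(1) + breath(1) = 6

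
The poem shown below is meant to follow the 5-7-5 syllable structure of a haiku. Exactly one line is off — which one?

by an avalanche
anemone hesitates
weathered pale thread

Line 1: "by an avalanche": 1+1+3 = 5 ✓
Line 2: "anemone hesitates": 4+3 = 7 ✓
Line 3: "weathered pale thread": 2+1+1 = 4 (expected 5)

Line 3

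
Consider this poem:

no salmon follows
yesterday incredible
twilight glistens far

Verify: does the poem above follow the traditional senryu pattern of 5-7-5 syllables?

Line 1: "no salmon follows": 1+2+2 = 5 ✓
Line 2: "yesterday incredible": 3+4 = 7 ✓
Line 3: "twilight glistens far": 2+2+1 = 5 ✓

Yes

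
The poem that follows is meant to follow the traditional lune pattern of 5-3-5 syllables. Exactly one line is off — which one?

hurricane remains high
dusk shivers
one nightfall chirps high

Line 1: hurricane (3), remains (2), high (1) → 6 (expected 5)
Line 2: dusk (1), shivers (2) → 3 ✓
Line 3: one (1), nightfall (2), chirps (1), high (1) → 5 ✓

The first line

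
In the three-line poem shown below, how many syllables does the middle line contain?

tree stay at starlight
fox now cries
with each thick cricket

The middle line: fox (1), now (1), cries (1) → 3

3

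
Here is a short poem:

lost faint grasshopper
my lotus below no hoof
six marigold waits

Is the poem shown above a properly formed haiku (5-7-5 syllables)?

Yes

Line 1: "lost faint grasshopper": 1+1+3 = 5 ✓
Line 2: "my lotus below no hoof": 1+2+2+1+1 = 7 ✓
Line 3: "six marigold waits": 1+3+1 = 5 ✓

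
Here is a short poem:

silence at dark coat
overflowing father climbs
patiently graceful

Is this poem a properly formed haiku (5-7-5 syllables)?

Yes

Line 1: silence(2) + at(1) + dark(1) + coat(1) = 5 ✓
Line 2: overflowing(4) + father(2) + climbs(1) = 7 ✓
Line 3: patiently(3) + graceful(2) = 5 ✓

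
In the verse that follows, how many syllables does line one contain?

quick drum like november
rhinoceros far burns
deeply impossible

6

Line one: quick(1) + drum(1) + like(1) + november(3) = 6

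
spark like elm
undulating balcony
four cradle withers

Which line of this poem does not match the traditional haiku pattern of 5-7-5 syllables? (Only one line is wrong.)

Line 1: "spark like elm": 1+1+1 = 3 (expected 5)
Line 2: "undulating balcony": 4+3 = 7 ✓
Line 3: "four cradle withers": 1+2+2 = 5 ✓

The first line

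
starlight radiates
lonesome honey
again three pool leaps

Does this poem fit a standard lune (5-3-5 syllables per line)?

Line 1: "starlight radiates": 2+3 = 5 ✓
Line 2: "lonesome honey": 2+2 = 4 (expected 3)
Line 3: "again three pool leaps": 2+1+1+1 = 5 ✓

No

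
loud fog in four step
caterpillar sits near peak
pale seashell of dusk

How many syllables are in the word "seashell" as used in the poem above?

"seashell" has 2 syllables.

2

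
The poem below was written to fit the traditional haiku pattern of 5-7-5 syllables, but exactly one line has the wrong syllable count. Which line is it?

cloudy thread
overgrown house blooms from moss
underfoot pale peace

Line 1

Line 1: cloudy(2) + thread(1) = 3 (expected 5)
Line 2: overgrown(3) + house(1) + blooms(1) + from(1) + moss(1) = 7 ✓
Line 3: underfoot(3) + pale(1) + peace(1) = 5 ✓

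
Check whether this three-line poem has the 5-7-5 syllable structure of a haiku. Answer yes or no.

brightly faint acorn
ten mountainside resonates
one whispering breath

Yes

Line 1: brightly (2), faint (1), acorn (2) → 5 ✓
Line 2: ten (1), mountainside (3), resonates (3) → 7 ✓
Line 3: one (1), whispering (3), breath (1) → 5 ✓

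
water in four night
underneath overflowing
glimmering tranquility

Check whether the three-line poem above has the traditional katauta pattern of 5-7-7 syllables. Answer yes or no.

Line 1: "water in four night": 2+1+1+1 = 5 ✓
Line 2: "underneath overflowing": 3+4 = 7 ✓
Line 3: "glimmering tranquility": 3+4 = 7 ✓

Yes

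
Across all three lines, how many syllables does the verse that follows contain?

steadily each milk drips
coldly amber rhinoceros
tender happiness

19

Line 1: steadily(3) + each(1) + milk(1) + drips(1) = 6
Line 2: coldly(2) + amber(2) + rhinoceros(4) = 8
Line 3: tender(2) + happiness(3) = 5
Total: 6 + 8 + 5 = 19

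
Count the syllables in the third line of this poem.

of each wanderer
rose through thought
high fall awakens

The third line: high (1), fall (1), awakens (3) → 5

5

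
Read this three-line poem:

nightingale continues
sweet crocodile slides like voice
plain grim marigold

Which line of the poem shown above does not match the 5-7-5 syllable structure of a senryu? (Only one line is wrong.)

Line 1: "nightingale continues": 3+3 = 6 (expected 5)
Line 2: "sweet crocodile slides like voice": 1+3+1+1+1 = 7 ✓
Line 3: "plain grim marigold": 1+1+3 = 5 ✓

Line 1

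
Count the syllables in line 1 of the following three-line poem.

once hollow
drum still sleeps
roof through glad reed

3

Line 1: "once hollow": 1+2 = 3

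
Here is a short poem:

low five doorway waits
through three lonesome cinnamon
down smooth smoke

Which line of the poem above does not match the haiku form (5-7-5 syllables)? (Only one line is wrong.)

The third line

Line 1: "low five doorway waits": 1+1+2+1 = 5 ✓
Line 2: "through three lonesome cinnamon": 1+1+2+3 = 7 ✓
Line 3: "down smooth smoke": 1+1+1 = 3 (expected 5)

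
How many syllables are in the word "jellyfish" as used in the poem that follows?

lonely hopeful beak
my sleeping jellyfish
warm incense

"jellyfish" has 3 syllables.

3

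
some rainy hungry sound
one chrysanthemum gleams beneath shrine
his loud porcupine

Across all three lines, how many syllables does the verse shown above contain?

Line 1: some (1), rainy (2), hungry (2), sound (1) → 6
Line 2: one (1), chrysanthemum (4), gleams (1), beneath (2), shrine (1) → 9
Line 3: his (1), loud (1), porcupine (3) → 5
Total: 6 + 9 + 5 = 20

20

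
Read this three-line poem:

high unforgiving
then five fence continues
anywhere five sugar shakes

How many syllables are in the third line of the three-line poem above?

7

The third line: anywhere(3) + five(1) + sugar(2) + shakes(1) = 7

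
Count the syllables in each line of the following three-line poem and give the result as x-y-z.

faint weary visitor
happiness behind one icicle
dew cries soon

6-9-3

Line 1: faint (1), weary (2), visitor (3) → 6
Line 2: happiness (3), behind (2), one (1), icicle (3) → 9
Line 3: dew (1), cries (1), soon (1) → 3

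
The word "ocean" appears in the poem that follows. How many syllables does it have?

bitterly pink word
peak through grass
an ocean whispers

2

"ocean" has 2 syllables.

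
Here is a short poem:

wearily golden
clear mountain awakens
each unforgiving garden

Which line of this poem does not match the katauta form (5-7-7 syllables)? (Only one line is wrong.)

Line 1: wearily(3) + golden(2) = 5 ✓
Line 2: clear(1) + mountain(2) + awakens(3) = 6 (expected 7)
Line 3: each(1) + unforgiving(4) + garden(2) = 7 ✓

The second line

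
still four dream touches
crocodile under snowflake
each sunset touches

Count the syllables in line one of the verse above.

Line one: still (1), four (1), dream (1), touches (2) → 5

5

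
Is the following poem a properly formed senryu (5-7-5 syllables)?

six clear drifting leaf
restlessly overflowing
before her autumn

Yes

Line 1: six (1), clear (1), drifting (2), leaf (1) → 5 ✓
Line 2: restlessly (3), overflowing (4) → 7 ✓
Line 3: before (2), her (1), autumn (2) → 5 ✓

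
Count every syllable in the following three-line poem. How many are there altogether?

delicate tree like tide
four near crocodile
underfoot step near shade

Line 1: delicate (3), tree (1), like (1), tide (1) → 6
Line 2: four (1), near (1), crocodile (3) → 5
Line 3: underfoot (3), step (1), near (1), shade (1) → 6
Total: 6 + 5 + 6 = 17

17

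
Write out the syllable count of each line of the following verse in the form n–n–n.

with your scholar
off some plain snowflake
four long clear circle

4–5–5

Line 1: with(1) + your(1) + scholar(2) = 4
Line 2: off(1) + some(1) + plain(1) + snowflake(2) = 5
Line 3: four(1) + long(1) + clear(1) + circle(2) = 5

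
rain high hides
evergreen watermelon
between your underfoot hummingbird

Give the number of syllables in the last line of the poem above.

9

The last line: between(2) + your(1) + underfoot(3) + hummingbird(3) = 9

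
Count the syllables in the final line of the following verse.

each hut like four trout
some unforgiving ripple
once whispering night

5

The final line: once (1), whispering (3), night (1) → 5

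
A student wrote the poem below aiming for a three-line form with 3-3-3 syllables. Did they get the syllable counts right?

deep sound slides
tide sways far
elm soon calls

Yes

Line 1: deep (1), sound (1), slides (1) → 3 ✓
Line 2: tide (1), sways (1), far (1) → 3 ✓
Line 3: elm (1), soon (1), calls (1) → 3 ✓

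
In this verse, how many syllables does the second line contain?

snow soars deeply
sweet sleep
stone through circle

The second line: "sweet sleep": 1+1 = 2

2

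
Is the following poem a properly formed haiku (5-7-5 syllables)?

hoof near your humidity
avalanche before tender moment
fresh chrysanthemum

Line 1: hoof (1), near (1), your (1), humidity (4) → 7 (expected 5)
Line 2: avalanche (3), before (2), tender (2), moment (2) → 9 (expected 7)
Line 3: fresh (1), chrysanthemum (4) → 5 ✓

No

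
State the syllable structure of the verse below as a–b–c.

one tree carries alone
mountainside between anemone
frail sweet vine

Line 1: one (1), tree (1), carries (2), alone (2) → 6
Line 2: mountainside (3), between (2), anemone (4) → 9
Line 3: frail (1), sweet (1), vine (1) → 3

6–9–3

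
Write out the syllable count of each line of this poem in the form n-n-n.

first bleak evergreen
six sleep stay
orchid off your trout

5-3-5

Line 1: "first bleak evergreen": 1+1+3 = 5
Line 2: "six sleep stay": 1+1+1 = 3
Line 3: "orchid off your trout": 2+1+1+1 = 5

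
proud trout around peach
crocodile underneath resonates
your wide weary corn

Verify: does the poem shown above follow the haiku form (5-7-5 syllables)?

Line 1: proud (1), trout (1), around (2), peach (1) → 5 ✓
Line 2: crocodile (3), underneath (3), resonates (3) → 9 (expected 7)
Line 3: your (1), wide (1), weary (2), corn (1) → 5 ✓

No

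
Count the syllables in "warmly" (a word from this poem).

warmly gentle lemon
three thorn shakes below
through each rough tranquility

2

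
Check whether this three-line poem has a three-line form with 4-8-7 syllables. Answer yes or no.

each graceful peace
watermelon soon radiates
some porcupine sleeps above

Yes

Line 1: "each graceful peace": 1+2+1 = 4 ✓
Line 2: "watermelon soon radiates": 4+1+3 = 8 ✓
Line 3: "some porcupine sleeps above": 1+3+1+2 = 7 ✓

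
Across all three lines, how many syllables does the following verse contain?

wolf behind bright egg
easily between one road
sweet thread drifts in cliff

17

Line 1: "wolf behind bright egg": 1+2+1+1 = 5
Line 2: "easily between one road": 3+2+1+1 = 7
Line 3: "sweet thread drifts in cliff": 1+1+1+1+1 = 5
Total: 5 + 7 + 5 = 17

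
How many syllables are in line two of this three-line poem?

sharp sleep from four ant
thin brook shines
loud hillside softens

Line two: thin(1) + brook(1) + shines(1) = 3

3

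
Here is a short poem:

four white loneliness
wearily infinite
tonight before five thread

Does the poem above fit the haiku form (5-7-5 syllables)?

Line 1: "four white loneliness": 1+1+3 = 5 ✓
Line 2: "wearily infinite": 3+3 = 6 (expected 7)
Line 3: "tonight before five thread": 2+2+1+1 = 6 (expected 5)

No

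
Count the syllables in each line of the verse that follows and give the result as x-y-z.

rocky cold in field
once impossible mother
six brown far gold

Line 1: rocky(2) + cold(1) + in(1) + field(1) = 5
Line 2: once(1) + impossible(4) + mother(2) = 7
Line 3: six(1) + brown(1) + far(1) + gold(1) = 4

5-7-4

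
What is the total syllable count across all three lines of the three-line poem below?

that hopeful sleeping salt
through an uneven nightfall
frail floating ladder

18

Line 1: that (1), hopeful (2), sleeping (2), salt (1) → 6
Line 2: through (1), an (1), uneven (3), nightfall (2) → 7
Line 3: frail (1), floating (2), ladder (2) → 5
Total: 6 + 7 + 5 = 18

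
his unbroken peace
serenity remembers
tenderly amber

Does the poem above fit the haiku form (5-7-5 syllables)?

Yes

Line 1: "his unbroken peace": 1+3+1 = 5 ✓
Line 2: "serenity remembers": 4+3 = 7 ✓
Line 3: "tenderly amber": 3+2 = 5 ✓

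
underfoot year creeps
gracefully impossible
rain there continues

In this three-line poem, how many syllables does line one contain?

Line one: underfoot (3), year (1), creeps (1) → 5

5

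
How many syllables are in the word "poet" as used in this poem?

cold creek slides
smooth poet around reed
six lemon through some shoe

2

"poet" has 2 syllables.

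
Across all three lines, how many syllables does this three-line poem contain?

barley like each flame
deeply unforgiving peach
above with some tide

17

Line 1: barley(2) + like(1) + each(1) + flame(1) = 5
Line 2: deeply(2) + unforgiving(4) + peach(1) = 7
Line 3: above(2) + with(1) + some(1) + tide(1) = 5
Total: 5 + 7 + 5 = 17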